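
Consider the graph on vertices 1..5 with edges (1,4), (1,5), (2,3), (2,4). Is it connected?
Yes (BFS from 1 visits [1, 4, 5, 2, 3] — all 5 vertices reached)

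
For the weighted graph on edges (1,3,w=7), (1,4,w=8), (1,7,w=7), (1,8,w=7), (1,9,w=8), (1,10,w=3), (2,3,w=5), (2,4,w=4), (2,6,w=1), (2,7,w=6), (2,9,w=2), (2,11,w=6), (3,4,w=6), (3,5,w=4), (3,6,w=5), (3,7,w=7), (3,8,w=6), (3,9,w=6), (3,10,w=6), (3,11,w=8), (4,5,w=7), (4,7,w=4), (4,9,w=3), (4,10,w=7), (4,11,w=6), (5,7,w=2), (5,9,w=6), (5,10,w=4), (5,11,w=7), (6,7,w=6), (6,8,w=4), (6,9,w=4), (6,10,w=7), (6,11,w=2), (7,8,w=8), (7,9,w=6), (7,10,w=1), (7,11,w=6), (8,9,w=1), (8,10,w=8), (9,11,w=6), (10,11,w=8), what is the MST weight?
23 (MST edges: (1,10,w=3), (2,6,w=1), (2,9,w=2), (3,5,w=4), (4,7,w=4), (4,9,w=3), (5,7,w=2), (6,11,w=2), (7,10,w=1), (8,9,w=1); sum of weights 3 + 1 + 2 + 4 + 4 + 3 + 2 + 2 + 1 + 1 = 23)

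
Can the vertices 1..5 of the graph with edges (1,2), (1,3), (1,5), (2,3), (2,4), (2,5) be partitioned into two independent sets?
No (odd cycle of length 3: 5 -> 1 -> 2 -> 5)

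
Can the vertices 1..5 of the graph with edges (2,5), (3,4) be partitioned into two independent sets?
Yes. Partition: {1, 2, 3}, {4, 5}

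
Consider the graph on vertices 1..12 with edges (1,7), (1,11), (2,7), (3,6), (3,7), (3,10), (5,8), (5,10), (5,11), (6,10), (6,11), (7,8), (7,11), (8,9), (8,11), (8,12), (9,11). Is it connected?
No, it has 2 components: {1, 2, 3, 5, 6, 7, 8, 9, 10, 11, 12}, {4}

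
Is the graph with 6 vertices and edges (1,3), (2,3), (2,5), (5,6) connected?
No, it has 2 components: {1, 2, 3, 5, 6}, {4}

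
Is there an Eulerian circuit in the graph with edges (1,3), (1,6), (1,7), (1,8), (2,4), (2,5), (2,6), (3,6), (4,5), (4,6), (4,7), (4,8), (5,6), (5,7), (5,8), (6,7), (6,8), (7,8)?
No (6 vertices have odd degree: {2, 4, 5, 6, 7, 8}; Eulerian circuit requires 0)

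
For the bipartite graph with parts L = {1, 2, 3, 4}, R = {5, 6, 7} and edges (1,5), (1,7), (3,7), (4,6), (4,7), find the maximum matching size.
3 (matching: (1,5), (3,7), (4,6); upper bound min(|L|,|R|) = min(4,3) = 3)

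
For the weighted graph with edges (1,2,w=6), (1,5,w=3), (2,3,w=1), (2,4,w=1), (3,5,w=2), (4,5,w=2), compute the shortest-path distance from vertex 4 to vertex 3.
2 (path: 4 -> 2 -> 3; weights 1 + 1 = 2)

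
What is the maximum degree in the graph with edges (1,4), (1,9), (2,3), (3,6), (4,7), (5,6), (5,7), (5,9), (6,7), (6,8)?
4 (attained at vertex 6)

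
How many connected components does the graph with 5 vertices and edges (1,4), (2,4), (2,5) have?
2 (components: {1, 2, 4, 5}, {3})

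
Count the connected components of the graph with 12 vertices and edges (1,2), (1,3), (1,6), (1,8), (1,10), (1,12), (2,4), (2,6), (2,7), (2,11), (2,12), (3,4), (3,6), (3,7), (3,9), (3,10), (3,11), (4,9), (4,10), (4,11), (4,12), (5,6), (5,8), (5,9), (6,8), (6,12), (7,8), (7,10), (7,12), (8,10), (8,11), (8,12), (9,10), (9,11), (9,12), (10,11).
1 (components: {1, 2, 3, 4, 5, 6, 7, 8, 9, 10, 11, 12})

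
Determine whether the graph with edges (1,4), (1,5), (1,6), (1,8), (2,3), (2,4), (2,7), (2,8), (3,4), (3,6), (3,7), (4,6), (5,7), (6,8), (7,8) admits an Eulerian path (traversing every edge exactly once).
Yes — and in fact it has an Eulerian circuit (the graph is connected and all 8 vertices have even degree)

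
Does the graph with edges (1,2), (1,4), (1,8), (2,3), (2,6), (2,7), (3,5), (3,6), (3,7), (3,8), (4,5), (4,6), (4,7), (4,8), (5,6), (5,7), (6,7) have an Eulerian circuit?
No (6 vertices have odd degree: {1, 3, 4, 6, 7, 8}; Eulerian circuit requires 0)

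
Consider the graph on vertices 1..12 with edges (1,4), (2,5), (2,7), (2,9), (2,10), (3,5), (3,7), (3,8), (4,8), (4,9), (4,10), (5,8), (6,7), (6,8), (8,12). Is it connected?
No, it has 2 components: {1, 2, 3, 4, 5, 6, 7, 8, 9, 10, 12}, {11}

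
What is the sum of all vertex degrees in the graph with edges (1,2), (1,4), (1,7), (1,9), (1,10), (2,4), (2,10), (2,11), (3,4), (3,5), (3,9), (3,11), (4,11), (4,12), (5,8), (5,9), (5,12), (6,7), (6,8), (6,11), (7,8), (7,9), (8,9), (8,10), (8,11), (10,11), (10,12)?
54 (handshake: sum of degrees = 2|E| = 2 x 27 = 54)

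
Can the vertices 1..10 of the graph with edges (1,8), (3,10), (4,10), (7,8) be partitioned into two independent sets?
Yes. Partition: {1, 2, 5, 6, 7, 9, 10}, {3, 4, 8}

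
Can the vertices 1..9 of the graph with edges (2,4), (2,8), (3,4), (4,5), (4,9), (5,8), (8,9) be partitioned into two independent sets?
Yes. Partition: {1, 2, 3, 5, 6, 7, 9}, {4, 8}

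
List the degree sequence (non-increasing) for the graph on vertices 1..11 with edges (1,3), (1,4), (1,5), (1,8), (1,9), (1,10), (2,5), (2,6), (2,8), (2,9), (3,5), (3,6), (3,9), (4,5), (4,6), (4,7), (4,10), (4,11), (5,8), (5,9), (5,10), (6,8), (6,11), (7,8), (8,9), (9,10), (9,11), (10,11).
[7, 7, 6, 6, 6, 5, 5, 4, 4, 4, 2] (degrees: deg(1)=6, deg(2)=4, deg(3)=4, deg(4)=6, deg(5)=7, deg(6)=5, deg(7)=2, deg(8)=6, deg(9)=7, deg(10)=5, deg(11)=4)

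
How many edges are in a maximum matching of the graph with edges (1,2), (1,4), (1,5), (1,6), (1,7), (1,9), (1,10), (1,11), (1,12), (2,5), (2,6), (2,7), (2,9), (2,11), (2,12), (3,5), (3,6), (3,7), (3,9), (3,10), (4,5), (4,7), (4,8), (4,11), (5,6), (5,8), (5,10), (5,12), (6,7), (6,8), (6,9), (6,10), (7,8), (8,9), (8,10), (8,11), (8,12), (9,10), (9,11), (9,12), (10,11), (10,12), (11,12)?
6 (matching: (1,9), (2,12), (3,7), (4,11), (5,6), (8,10); upper bound floor(n/2) = floor(12/2) = 6)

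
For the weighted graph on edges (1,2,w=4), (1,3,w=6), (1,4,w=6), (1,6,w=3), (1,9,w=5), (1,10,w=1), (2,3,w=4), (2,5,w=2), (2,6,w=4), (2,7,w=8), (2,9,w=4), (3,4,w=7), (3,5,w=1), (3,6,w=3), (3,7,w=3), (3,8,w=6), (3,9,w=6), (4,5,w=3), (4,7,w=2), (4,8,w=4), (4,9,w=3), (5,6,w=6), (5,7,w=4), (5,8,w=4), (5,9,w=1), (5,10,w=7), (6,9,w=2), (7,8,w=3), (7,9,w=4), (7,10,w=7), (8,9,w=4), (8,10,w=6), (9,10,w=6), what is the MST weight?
18 (MST edges: (1,6,w=3), (1,10,w=1), (2,5,w=2), (3,5,w=1), (3,7,w=3), (4,7,w=2), (5,9,w=1), (6,9,w=2), (7,8,w=3); sum of weights 3 + 1 + 2 + 1 + 3 + 2 + 1 + 2 + 3 = 18)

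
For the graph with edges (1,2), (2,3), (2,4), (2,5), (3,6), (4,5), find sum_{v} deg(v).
12 (handshake: sum of degrees = 2|E| = 2 x 6 = 12)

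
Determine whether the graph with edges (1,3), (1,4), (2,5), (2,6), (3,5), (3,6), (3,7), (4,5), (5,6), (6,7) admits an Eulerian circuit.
Yes (the graph is connected and all 7 vertices have even degree)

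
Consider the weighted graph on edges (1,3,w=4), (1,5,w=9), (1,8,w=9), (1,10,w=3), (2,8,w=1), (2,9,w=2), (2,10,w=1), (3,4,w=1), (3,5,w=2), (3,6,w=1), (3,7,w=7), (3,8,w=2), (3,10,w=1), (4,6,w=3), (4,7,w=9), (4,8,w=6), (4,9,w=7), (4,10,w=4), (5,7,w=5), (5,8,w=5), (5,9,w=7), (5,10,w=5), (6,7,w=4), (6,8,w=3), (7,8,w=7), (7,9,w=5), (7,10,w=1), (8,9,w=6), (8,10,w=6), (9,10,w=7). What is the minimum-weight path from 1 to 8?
5 (path: 1 -> 10 -> 2 -> 8; weights 3 + 1 + 1 = 5)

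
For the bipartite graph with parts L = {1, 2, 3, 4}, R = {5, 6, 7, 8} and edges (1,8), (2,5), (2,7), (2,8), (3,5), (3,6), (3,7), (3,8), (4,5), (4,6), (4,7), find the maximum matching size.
4 (matching: (1,8), (2,7), (3,6), (4,5); upper bound min(|L|,|R|) = min(4,4) = 4)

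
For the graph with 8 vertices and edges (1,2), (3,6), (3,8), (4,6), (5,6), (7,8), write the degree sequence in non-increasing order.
[3, 2, 2, 1, 1, 1, 1, 1] (degrees: deg(1)=1, deg(2)=1, deg(3)=2, deg(4)=1, deg(5)=1, deg(6)=3, deg(7)=1, deg(8)=2)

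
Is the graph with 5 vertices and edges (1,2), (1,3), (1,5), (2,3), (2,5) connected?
No, it has 2 components: {1, 2, 3, 5}, {4}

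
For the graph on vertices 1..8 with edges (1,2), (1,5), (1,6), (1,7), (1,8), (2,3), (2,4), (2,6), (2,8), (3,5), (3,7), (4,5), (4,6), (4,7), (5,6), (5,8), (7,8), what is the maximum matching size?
4 (matching: (1,5), (2,8), (3,7), (4,6); upper bound floor(n/2) = floor(8/2) = 4)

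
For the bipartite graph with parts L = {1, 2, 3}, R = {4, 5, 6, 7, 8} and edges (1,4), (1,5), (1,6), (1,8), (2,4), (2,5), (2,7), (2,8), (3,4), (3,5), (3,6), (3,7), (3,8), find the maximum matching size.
3 (matching: (1,8), (2,7), (3,6); upper bound min(|L|,|R|) = min(3,5) = 3)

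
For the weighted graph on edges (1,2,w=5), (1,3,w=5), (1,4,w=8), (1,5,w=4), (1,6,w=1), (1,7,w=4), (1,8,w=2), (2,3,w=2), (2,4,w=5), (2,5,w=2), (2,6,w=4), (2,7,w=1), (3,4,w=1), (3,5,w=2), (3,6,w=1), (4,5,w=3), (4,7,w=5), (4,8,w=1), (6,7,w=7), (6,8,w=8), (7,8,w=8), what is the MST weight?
9 (MST edges: (1,6,w=1), (2,3,w=2), (2,5,w=2), (2,7,w=1), (3,4,w=1), (3,6,w=1), (4,8,w=1); sum of weights 1 + 2 + 2 + 1 + 1 + 1 + 1 = 9)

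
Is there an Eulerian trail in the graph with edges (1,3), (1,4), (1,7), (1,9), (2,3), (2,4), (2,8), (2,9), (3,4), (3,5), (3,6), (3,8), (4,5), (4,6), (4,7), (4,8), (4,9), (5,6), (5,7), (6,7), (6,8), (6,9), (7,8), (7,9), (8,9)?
Yes — and in fact it has an Eulerian circuit (the graph is connected and all 9 vertices have even degree)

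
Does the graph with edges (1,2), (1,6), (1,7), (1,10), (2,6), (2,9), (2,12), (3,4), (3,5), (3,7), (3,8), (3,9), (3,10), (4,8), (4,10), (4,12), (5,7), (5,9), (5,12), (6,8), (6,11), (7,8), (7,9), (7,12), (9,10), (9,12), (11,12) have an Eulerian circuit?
Yes (the graph is connected and all 12 vertices have even degree)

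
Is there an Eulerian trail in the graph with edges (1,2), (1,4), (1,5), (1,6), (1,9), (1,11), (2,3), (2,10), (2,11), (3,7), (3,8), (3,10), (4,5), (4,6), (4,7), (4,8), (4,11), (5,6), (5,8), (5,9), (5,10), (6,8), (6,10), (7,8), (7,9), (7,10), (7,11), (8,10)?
Yes (the graph is connected and exactly 2 vertices have odd degree: {6, 9}; any Eulerian path must start and end at those)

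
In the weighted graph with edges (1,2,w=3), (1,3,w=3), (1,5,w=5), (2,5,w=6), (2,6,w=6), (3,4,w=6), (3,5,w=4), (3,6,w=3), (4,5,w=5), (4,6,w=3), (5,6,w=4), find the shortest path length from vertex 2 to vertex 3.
6 (path: 2 -> 1 -> 3; weights 3 + 3 = 6)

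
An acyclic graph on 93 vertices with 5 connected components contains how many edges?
88 (Each of the 5 component trees on V_i vertices has V_i - 1 edges; summing gives V - C = 93 - 5 = 88)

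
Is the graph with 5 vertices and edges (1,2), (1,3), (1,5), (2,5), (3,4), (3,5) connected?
Yes (BFS from 1 visits [1, 2, 3, 5, 4] — all 5 vertices reached)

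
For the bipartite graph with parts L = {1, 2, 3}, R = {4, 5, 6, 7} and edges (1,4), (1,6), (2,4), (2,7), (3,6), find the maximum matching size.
3 (matching: (1,4), (2,7), (3,6); upper bound min(|L|,|R|) = min(3,4) = 3)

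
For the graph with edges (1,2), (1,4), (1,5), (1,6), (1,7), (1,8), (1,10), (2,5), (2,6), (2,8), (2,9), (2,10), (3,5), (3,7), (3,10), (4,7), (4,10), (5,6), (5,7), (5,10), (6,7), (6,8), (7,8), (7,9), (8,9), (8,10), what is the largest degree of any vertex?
7 (attained at vertices 1, 7)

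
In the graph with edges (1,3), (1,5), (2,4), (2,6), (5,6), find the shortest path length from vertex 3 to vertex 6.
3 (path: 3 -> 1 -> 5 -> 6, 3 edges)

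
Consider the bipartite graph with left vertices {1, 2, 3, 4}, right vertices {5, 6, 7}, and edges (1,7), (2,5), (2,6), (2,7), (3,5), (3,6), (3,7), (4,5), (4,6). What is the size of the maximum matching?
3 (matching: (1,7), (2,6), (3,5); upper bound min(|L|,|R|) = min(4,3) = 3)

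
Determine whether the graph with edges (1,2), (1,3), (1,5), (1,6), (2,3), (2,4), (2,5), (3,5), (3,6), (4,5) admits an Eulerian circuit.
Yes (the graph is connected and all 6 vertices have even degree)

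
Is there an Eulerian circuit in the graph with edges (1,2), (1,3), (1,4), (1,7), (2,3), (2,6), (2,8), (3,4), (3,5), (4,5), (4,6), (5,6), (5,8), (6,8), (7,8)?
Yes (the graph is connected and all 8 vertices have even degree)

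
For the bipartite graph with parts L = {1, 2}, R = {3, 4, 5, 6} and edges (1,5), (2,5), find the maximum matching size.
1 (matching: (1,5); upper bound min(|L|,|R|) = min(2,4) = 2)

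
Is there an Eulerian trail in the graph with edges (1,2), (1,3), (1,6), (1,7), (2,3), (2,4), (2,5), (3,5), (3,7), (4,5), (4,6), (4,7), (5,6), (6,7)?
Yes — and in fact it has an Eulerian circuit (the graph is connected and all 7 vertices have even degree)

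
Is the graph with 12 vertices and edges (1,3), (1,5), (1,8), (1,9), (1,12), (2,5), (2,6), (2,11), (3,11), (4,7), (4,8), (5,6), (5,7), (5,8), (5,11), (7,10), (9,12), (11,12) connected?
Yes (BFS from 1 visits [1, 3, 5, 8, 9, 12, 11, 2, 6, 7, 4, 10] — all 12 vertices reached)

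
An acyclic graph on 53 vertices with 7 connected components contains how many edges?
46 (Each of the 7 component trees on V_i vertices has V_i - 1 edges; summing gives V - C = 53 - 7 = 46)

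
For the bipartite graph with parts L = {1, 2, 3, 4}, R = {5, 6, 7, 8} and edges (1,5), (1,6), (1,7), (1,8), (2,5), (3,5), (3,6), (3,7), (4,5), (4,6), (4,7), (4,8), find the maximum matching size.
4 (matching: (1,8), (2,5), (3,7), (4,6); upper bound min(|L|,|R|) = min(4,4) = 4)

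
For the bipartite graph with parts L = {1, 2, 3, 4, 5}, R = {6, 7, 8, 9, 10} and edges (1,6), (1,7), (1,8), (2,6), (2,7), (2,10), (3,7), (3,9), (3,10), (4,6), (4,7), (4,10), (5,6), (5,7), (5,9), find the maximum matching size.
5 (matching: (1,8), (2,10), (3,9), (4,7), (5,6); upper bound min(|L|,|R|) = min(5,5) = 5)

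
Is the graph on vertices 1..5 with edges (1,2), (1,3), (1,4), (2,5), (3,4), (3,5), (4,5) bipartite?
No (odd cycle of length 3: 3 -> 1 -> 4 -> 3)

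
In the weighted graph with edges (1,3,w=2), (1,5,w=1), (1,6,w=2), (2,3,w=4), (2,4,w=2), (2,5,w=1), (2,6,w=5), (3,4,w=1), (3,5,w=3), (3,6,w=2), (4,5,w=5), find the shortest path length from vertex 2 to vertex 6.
4 (path: 2 -> 5 -> 1 -> 6; weights 1 + 1 + 2 = 4)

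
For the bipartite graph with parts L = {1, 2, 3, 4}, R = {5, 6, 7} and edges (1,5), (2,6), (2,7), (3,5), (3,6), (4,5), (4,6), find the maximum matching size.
3 (matching: (1,5), (2,7), (3,6); upper bound min(|L|,|R|) = min(4,3) = 3)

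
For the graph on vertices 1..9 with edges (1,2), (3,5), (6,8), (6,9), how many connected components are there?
5 (components: {1, 2}, {3, 5}, {4}, {6, 8, 9}, {7})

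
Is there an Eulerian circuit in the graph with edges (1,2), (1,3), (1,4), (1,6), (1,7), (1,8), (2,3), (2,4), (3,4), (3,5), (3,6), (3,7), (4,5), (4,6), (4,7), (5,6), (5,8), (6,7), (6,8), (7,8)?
No (2 vertices have odd degree: {2, 7}; Eulerian circuit requires 0)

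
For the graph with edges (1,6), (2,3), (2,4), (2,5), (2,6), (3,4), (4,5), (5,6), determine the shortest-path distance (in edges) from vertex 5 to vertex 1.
2 (path: 5 -> 6 -> 1, 2 edges)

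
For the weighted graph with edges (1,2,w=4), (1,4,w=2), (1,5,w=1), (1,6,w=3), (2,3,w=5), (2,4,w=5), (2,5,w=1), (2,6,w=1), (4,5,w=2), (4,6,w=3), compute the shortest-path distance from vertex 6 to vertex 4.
3 (path: 6 -> 4; weights 3 = 3)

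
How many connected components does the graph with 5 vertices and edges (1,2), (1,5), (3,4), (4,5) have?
1 (components: {1, 2, 3, 4, 5})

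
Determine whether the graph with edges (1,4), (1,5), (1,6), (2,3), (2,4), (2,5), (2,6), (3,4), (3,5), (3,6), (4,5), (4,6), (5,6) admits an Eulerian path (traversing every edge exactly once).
No (4 vertices have odd degree: {1, 4, 5, 6}; Eulerian path requires 0 or 2)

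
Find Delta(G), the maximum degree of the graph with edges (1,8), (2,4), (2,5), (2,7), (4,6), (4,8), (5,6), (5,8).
3 (attained at vertices 2, 4, 5, 8)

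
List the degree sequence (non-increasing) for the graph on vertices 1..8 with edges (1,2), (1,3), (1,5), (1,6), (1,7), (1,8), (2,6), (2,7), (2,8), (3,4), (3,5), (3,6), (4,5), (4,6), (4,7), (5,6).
[6, 5, 4, 4, 4, 4, 3, 2] (degrees: deg(1)=6, deg(2)=4, deg(3)=4, deg(4)=4, deg(5)=4, deg(6)=5, deg(7)=3, deg(8)=2)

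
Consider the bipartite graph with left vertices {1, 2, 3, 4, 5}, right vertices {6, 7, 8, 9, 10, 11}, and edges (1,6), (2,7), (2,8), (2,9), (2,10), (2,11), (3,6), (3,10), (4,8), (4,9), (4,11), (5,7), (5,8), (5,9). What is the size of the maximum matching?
5 (matching: (1,6), (2,11), (3,10), (4,9), (5,8); upper bound min(|L|,|R|) = min(5,6) = 5)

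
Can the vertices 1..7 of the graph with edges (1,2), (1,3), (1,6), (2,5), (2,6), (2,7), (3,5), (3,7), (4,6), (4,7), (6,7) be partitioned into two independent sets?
No (odd cycle of length 3: 2 -> 1 -> 6 -> 2)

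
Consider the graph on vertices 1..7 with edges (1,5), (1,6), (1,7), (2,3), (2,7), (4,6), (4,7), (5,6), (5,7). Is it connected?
Yes (BFS from 1 visits [1, 5, 6, 7, 4, 2, 3] — all 7 vertices reached)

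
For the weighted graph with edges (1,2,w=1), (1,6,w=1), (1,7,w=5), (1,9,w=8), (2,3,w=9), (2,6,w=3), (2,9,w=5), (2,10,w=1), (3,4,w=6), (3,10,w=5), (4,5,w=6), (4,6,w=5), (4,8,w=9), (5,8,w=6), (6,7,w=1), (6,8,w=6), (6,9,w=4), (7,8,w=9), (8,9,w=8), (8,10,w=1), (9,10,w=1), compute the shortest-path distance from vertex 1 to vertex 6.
1 (path: 1 -> 6; weights 1 = 1)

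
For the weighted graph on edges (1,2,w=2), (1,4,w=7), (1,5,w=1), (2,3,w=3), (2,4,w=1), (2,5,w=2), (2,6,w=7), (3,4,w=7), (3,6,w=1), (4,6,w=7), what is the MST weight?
8 (MST edges: (1,2,w=2), (1,5,w=1), (2,3,w=3), (2,4,w=1), (3,6,w=1); sum of weights 2 + 1 + 3 + 1 + 1 = 8)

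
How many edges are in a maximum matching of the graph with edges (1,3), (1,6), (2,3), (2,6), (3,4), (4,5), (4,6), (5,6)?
3 (matching: (1,3), (2,6), (4,5); upper bound floor(n/2) = floor(6/2) = 3)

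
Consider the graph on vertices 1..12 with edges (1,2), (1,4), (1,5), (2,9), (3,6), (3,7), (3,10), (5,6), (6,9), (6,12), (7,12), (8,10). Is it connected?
No, it has 2 components: {1, 2, 3, 4, 5, 6, 7, 8, 9, 10, 12}, {11}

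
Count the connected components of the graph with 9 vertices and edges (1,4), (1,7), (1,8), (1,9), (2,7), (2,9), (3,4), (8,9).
3 (components: {1, 2, 3, 4, 7, 8, 9}, {5}, {6})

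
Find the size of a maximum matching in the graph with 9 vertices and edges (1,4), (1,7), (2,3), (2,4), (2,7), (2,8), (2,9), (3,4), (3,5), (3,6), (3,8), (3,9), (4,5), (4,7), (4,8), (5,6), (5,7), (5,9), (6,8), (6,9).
4 (matching: (1,7), (2,8), (3,9), (5,6); upper bound floor(n/2) = floor(9/2) = 4)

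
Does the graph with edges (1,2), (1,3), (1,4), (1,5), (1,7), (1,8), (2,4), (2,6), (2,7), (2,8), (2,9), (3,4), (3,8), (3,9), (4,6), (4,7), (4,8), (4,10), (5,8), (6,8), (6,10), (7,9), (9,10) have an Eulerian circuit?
No (2 vertices have odd degree: {4, 10}; Eulerian circuit requires 0)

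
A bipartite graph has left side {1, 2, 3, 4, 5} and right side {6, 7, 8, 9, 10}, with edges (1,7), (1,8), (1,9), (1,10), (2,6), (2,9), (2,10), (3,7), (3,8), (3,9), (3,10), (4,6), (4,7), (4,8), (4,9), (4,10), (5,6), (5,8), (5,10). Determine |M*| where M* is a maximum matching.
5 (matching: (1,10), (2,9), (3,8), (4,7), (5,6); upper bound min(|L|,|R|) = min(5,5) = 5)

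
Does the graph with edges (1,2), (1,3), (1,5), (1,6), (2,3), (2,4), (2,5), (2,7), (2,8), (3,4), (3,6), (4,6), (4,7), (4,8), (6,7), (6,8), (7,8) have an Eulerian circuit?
No (2 vertices have odd degree: {4, 6}; Eulerian circuit requires 0)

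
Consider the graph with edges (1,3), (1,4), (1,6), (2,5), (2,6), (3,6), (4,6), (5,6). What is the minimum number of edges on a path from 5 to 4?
2 (path: 5 -> 6 -> 4, 2 edges)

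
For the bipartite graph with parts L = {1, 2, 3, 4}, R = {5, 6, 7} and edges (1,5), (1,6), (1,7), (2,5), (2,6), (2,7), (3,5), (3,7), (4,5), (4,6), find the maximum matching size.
3 (matching: (1,7), (2,6), (3,5); upper bound min(|L|,|R|) = min(4,3) = 3)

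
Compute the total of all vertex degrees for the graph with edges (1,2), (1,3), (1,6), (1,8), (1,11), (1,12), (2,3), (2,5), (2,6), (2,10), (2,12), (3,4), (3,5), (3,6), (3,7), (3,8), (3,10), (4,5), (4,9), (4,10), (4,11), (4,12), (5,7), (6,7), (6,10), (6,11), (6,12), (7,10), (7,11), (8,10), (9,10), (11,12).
64 (handshake: sum of degrees = 2|E| = 2 x 32 = 64)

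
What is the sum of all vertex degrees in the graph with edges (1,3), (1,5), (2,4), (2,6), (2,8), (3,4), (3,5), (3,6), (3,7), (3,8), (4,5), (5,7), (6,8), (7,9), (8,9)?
30 (handshake: sum of degrees = 2|E| = 2 x 15 = 30)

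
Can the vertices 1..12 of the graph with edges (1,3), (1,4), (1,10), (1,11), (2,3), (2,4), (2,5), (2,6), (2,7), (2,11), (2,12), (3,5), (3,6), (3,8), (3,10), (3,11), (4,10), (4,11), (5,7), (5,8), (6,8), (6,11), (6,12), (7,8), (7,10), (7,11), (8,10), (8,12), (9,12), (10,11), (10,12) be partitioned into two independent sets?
No (odd cycle of length 3: 11 -> 1 -> 3 -> 11)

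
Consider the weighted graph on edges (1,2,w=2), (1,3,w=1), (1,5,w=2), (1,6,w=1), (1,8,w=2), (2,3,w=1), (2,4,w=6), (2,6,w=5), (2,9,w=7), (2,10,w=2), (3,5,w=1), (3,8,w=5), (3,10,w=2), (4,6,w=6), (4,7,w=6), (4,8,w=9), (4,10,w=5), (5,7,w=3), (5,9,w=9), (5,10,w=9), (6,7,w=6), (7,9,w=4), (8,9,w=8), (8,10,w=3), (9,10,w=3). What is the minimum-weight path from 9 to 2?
5 (path: 9 -> 10 -> 2; weights 3 + 2 = 5)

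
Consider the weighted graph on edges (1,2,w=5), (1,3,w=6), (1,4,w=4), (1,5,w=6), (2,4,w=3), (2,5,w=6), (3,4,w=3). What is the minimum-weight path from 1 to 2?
5 (path: 1 -> 2; weights 5 = 5)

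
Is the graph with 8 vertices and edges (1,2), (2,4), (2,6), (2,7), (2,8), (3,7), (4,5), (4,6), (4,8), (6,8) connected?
Yes (BFS from 1 visits [1, 2, 4, 6, 7, 8, 5, 3] — all 8 vertices reached)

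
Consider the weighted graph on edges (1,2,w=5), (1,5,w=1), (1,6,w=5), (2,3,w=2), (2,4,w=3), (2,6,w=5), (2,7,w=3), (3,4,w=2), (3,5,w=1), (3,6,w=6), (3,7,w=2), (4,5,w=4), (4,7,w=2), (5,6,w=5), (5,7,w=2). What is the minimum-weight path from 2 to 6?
5 (path: 2 -> 6; weights 5 = 5)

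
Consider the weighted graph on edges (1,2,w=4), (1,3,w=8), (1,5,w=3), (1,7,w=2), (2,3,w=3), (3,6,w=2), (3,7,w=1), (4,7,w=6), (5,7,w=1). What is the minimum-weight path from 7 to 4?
6 (path: 7 -> 4; weights 6 = 6)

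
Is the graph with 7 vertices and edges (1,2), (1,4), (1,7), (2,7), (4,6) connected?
No, it has 3 components: {1, 2, 4, 6, 7}, {3}, {5}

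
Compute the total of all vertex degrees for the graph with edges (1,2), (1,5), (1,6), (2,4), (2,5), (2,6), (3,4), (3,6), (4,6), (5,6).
20 (handshake: sum of degrees = 2|E| = 2 x 10 = 20)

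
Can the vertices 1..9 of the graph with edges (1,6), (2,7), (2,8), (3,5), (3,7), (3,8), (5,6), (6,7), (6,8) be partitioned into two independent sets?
Yes. Partition: {1, 4, 5, 7, 8, 9}, {2, 3, 6}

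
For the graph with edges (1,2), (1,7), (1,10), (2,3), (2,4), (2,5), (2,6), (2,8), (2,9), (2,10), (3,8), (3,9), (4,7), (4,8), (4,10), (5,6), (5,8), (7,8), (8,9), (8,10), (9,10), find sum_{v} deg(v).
42 (handshake: sum of degrees = 2|E| = 2 x 21 = 42)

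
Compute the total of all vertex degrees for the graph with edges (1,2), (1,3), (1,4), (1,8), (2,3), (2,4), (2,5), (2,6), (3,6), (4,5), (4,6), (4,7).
24 (handshake: sum of degrees = 2|E| = 2 x 12 = 24)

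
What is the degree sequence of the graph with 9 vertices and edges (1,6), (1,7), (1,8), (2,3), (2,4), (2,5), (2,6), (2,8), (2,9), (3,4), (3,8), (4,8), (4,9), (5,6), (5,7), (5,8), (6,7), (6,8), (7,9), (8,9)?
[7, 6, 5, 4, 4, 4, 4, 3, 3] (degrees: deg(1)=3, deg(2)=6, deg(3)=3, deg(4)=4, deg(5)=4, deg(6)=5, deg(7)=4, deg(8)=7, deg(9)=4)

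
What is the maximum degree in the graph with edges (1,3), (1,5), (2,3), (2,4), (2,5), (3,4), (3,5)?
4 (attained at vertex 3)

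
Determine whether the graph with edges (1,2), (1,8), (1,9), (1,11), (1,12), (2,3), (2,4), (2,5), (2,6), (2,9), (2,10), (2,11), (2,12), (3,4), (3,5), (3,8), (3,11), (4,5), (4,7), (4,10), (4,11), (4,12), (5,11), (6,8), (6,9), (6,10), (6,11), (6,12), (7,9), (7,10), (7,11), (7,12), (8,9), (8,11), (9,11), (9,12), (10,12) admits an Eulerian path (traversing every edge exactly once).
No (10 vertices have odd degree: {1, 2, 3, 4, 7, 8, 9, 10, 11, 12}; Eulerian path requires 0 or 2)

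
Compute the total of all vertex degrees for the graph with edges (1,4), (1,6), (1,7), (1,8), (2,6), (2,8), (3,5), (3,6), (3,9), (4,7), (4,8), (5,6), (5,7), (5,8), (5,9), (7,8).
32 (handshake: sum of degrees = 2|E| = 2 x 16 = 32)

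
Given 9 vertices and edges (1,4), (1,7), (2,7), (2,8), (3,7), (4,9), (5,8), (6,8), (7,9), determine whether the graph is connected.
Yes (BFS from 1 visits [1, 4, 7, 9, 2, 3, 8, 5, 6] — all 9 vertices reached)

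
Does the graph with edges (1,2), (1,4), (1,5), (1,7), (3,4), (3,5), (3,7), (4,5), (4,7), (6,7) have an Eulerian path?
No (4 vertices have odd degree: {2, 3, 5, 6}; Eulerian path requires 0 or 2)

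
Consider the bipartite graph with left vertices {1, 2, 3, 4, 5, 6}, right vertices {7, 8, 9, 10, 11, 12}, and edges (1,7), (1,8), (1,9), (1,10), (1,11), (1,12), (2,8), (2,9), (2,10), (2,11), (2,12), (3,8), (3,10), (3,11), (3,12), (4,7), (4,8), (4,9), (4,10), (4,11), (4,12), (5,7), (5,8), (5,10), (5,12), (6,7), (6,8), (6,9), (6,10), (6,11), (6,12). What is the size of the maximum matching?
6 (matching: (1,12), (2,11), (3,10), (4,9), (5,8), (6,7); upper bound min(|L|,|R|) = min(6,6) = 6)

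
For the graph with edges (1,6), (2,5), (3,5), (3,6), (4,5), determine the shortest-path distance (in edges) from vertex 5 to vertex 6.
2 (path: 5 -> 3 -> 6, 2 edges)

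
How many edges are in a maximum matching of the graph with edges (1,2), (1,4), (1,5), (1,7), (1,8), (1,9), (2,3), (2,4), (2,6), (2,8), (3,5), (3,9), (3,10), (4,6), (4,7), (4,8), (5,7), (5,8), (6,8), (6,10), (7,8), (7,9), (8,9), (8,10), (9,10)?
5 (matching: (1,4), (2,6), (3,10), (5,7), (8,9); upper bound floor(n/2) = floor(10/2) = 5)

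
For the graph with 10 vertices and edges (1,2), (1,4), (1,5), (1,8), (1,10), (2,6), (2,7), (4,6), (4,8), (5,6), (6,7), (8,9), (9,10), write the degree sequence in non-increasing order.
[5, 4, 3, 3, 3, 2, 2, 2, 2, 0] (degrees: deg(1)=5, deg(2)=3, deg(3)=0, deg(4)=3, deg(5)=2, deg(6)=4, deg(7)=2, deg(8)=3, deg(9)=2, deg(10)=2)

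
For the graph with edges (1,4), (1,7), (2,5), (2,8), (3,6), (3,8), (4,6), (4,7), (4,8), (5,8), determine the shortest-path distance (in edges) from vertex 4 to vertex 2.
2 (path: 4 -> 8 -> 2, 2 edges)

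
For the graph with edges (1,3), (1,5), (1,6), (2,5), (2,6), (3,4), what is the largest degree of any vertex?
3 (attained at vertex 1)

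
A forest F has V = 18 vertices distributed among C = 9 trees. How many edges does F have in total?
9 (Each of the 9 component trees on V_i vertices has V_i - 1 edges; summing gives V - C = 18 - 9 = 9)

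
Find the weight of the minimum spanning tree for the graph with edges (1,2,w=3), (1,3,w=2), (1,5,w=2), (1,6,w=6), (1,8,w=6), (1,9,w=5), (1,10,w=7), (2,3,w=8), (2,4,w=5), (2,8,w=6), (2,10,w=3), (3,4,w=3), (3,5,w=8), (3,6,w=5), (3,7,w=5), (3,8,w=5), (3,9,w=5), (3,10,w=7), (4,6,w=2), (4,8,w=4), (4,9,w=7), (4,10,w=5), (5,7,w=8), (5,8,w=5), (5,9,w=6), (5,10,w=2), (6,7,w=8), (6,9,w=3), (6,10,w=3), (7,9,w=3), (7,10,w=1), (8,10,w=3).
21 (MST edges: (1,2,w=3), (1,3,w=2), (1,5,w=2), (3,4,w=3), (4,6,w=2), (5,10,w=2), (6,9,w=3), (7,10,w=1), (8,10,w=3); sum of weights 3 + 2 + 2 + 3 + 2 + 2 + 3 + 1 + 3 = 21)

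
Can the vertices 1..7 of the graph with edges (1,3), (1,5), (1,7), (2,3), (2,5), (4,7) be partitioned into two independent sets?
Yes. Partition: {1, 2, 4, 6}, {3, 5, 7}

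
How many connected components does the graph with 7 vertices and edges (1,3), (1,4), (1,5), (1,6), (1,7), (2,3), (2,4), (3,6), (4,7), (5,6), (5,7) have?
1 (components: {1, 2, 3, 4, 5, 6, 7})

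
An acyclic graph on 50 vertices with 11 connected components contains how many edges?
39 (Each of the 11 component trees on V_i vertices has V_i - 1 edges; summing gives V - C = 50 - 11 = 39)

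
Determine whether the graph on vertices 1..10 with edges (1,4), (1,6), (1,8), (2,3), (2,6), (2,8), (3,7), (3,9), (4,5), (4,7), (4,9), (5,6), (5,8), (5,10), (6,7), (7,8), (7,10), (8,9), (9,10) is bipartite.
Yes. Partition: {1, 2, 5, 7, 9}, {3, 4, 6, 8, 10}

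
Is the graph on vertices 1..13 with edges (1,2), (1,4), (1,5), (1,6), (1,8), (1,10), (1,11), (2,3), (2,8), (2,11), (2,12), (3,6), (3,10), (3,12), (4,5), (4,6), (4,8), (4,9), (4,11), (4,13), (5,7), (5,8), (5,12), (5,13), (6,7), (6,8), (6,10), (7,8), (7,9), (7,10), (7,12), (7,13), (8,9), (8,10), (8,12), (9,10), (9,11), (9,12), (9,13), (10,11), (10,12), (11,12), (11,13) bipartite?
No (odd cycle of length 3: 6 -> 1 -> 4 -> 6)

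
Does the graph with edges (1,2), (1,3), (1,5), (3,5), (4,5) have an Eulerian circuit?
No (4 vertices have odd degree: {1, 2, 4, 5}; Eulerian circuit requires 0)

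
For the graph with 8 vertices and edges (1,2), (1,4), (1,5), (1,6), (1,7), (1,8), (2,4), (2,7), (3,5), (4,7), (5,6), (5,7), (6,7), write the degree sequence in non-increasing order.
[6, 5, 4, 3, 3, 3, 1, 1] (degrees: deg(1)=6, deg(2)=3, deg(3)=1, deg(4)=3, deg(5)=4, deg(6)=3, deg(7)=5, deg(8)=1)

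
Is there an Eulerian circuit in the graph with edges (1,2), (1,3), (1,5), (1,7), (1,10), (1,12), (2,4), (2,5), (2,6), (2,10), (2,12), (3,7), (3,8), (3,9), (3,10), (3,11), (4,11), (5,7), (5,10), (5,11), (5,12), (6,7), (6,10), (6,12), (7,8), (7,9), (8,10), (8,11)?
Yes (the graph is connected and all 12 vertices have even degree)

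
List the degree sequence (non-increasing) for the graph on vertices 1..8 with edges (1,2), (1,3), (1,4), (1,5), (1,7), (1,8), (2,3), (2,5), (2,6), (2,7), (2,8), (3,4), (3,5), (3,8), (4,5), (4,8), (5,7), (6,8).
[6, 6, 5, 5, 5, 4, 3, 2] (degrees: deg(1)=6, deg(2)=6, deg(3)=5, deg(4)=4, deg(5)=5, deg(6)=2, deg(7)=3, deg(8)=5)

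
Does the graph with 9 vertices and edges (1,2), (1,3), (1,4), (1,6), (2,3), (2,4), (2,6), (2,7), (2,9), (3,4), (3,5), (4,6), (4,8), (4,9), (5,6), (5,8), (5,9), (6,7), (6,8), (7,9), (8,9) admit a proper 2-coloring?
No (odd cycle of length 3: 3 -> 1 -> 2 -> 3)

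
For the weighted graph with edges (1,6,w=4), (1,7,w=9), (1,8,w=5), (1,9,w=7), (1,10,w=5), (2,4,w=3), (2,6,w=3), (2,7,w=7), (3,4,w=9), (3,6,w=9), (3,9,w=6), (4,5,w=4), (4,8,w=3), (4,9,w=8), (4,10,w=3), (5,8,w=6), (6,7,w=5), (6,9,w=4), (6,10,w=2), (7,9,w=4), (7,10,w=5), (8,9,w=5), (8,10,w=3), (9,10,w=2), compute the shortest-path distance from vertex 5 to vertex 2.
7 (path: 5 -> 4 -> 2; weights 4 + 3 = 7)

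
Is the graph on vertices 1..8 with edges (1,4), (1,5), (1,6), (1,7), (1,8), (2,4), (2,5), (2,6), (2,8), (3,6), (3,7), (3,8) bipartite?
Yes. Partition: {1, 2, 3}, {4, 5, 6, 7, 8}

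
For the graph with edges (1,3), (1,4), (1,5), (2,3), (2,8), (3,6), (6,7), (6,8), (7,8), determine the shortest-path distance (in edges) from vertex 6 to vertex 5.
3 (path: 6 -> 3 -> 1 -> 5, 3 edges)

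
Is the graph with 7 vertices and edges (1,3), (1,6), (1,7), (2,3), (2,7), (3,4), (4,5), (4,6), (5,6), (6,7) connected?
Yes (BFS from 1 visits [1, 3, 6, 7, 2, 4, 5] — all 7 vertices reached)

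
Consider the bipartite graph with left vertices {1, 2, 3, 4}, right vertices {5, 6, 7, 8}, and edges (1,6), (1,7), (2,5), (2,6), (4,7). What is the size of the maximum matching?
3 (matching: (1,6), (2,5), (4,7); upper bound min(|L|,|R|) = min(4,4) = 4)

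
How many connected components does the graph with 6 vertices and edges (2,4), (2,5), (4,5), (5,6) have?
3 (components: {1}, {2, 4, 5, 6}, {3})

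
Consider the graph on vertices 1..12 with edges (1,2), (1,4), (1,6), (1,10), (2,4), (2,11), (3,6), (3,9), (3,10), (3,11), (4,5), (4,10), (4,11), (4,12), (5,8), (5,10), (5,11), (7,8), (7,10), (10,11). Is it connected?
Yes (BFS from 1 visits [1, 2, 4, 6, 10, 11, 5, 12, 3, 7, 8, 9] — all 12 vertices reached)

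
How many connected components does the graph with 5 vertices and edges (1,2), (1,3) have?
3 (components: {1, 2, 3}, {4}, {5})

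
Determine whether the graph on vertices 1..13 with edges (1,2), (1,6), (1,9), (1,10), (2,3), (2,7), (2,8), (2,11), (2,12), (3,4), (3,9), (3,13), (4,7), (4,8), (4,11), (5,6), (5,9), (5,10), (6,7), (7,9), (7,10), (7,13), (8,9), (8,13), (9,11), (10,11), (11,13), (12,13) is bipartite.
Yes. Partition: {1, 3, 5, 7, 8, 11, 12}, {2, 4, 6, 9, 10, 13}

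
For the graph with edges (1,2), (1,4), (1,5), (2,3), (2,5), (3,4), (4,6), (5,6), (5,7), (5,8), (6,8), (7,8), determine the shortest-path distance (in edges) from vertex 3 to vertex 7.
3 (path: 3 -> 2 -> 5 -> 7, 3 edges)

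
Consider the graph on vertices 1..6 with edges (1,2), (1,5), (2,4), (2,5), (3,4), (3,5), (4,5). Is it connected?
No, it has 2 components: {1, 2, 3, 4, 5}, {6}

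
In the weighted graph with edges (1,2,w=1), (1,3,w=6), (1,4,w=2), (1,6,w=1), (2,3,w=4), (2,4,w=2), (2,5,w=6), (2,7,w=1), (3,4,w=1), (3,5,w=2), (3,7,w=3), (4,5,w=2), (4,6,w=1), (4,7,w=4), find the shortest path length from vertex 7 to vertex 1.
2 (path: 7 -> 2 -> 1; weights 1 + 1 = 2)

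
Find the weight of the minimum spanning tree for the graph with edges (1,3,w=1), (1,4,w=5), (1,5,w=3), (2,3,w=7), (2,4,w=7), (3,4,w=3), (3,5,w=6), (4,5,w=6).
14 (MST edges: (1,3,w=1), (1,5,w=3), (2,4,w=7), (3,4,w=3); sum of weights 1 + 3 + 7 + 3 = 14)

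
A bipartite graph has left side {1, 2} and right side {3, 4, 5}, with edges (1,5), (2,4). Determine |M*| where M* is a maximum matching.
2 (matching: (1,5), (2,4); upper bound min(|L|,|R|) = min(2,3) = 2)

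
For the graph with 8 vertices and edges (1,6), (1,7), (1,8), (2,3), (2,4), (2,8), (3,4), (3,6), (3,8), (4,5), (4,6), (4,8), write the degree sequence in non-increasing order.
[5, 4, 4, 3, 3, 3, 1, 1] (degrees: deg(1)=3, deg(2)=3, deg(3)=4, deg(4)=5, deg(5)=1, deg(6)=3, deg(7)=1, deg(8)=4)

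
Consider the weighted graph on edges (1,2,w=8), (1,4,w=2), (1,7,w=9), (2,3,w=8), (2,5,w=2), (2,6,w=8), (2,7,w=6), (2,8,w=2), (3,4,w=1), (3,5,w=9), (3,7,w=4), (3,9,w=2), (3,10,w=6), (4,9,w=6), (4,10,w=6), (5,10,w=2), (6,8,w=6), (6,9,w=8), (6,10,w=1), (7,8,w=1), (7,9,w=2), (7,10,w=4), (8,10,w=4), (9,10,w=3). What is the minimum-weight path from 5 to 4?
8 (path: 5 -> 10 -> 4; weights 2 + 6 = 8)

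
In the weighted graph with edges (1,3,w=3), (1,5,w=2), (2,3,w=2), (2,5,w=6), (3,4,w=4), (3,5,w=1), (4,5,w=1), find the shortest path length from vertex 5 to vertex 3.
1 (path: 5 -> 3; weights 1 = 1)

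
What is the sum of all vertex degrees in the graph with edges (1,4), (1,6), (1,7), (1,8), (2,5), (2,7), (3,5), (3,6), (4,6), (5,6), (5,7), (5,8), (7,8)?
26 (handshake: sum of degrees = 2|E| = 2 x 13 = 26)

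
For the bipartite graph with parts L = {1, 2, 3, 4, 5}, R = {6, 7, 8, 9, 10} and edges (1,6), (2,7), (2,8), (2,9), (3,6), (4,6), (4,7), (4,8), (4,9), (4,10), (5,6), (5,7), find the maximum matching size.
4 (matching: (1,6), (2,9), (4,10), (5,7); upper bound min(|L|,|R|) = min(5,5) = 5)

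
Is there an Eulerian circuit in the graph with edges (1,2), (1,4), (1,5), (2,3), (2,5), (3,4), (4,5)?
No (4 vertices have odd degree: {1, 2, 4, 5}; Eulerian circuit requires 0)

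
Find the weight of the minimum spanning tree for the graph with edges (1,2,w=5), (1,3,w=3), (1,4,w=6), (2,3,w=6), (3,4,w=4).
12 (MST edges: (1,2,w=5), (1,3,w=3), (3,4,w=4); sum of weights 5 + 3 + 4 = 12)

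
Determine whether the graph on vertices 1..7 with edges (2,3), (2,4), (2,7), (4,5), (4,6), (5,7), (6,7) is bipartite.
Yes. Partition: {1, 2, 5, 6}, {3, 4, 7}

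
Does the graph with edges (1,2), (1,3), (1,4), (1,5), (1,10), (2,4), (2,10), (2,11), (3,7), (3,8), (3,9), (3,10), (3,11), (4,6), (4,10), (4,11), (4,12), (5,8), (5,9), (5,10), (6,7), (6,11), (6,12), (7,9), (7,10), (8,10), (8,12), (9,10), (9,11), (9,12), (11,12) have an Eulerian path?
Yes (the graph is connected and exactly 2 vertices have odd degree: {1, 12}; any Eulerian path must start and end at those)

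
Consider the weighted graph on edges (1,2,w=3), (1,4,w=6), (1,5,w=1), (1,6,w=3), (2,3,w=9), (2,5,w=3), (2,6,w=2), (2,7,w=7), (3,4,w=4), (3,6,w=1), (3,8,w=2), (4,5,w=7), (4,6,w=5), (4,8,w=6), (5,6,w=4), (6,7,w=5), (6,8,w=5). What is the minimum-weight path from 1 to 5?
1 (path: 1 -> 5; weights 1 = 1)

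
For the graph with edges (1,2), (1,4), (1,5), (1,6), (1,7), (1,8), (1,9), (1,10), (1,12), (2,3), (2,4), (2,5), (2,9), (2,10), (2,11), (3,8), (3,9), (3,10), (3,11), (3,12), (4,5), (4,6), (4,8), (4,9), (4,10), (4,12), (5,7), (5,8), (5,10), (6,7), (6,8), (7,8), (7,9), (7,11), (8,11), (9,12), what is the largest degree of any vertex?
9 (attained at vertex 1)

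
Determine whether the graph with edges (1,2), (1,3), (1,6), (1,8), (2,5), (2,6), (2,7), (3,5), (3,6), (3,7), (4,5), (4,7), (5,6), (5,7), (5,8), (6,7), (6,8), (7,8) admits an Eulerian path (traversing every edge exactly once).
Yes — and in fact it has an Eulerian circuit (the graph is connected and all 8 vertices have even degree)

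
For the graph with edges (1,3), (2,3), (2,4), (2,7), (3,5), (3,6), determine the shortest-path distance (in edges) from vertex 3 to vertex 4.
2 (path: 3 -> 2 -> 4, 2 edges)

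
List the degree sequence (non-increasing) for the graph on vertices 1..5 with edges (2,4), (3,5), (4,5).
[2, 2, 1, 1, 0] (degrees: deg(1)=0, deg(2)=1, deg(3)=1, deg(4)=2, deg(5)=2)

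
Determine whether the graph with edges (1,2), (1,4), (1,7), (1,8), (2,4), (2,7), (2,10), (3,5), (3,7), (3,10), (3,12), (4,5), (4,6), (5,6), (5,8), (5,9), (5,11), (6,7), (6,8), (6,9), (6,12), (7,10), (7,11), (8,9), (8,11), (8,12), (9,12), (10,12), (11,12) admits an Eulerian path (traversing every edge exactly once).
Yes — and in fact it has an Eulerian circuit (the graph is connected and all 12 vertices have even degree)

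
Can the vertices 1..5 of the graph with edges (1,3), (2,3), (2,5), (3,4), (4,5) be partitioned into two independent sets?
Yes. Partition: {1, 2, 4}, {3, 5}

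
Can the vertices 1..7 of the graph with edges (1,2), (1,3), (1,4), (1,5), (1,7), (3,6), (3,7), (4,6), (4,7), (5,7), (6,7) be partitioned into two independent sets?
No (odd cycle of length 3: 5 -> 1 -> 7 -> 5)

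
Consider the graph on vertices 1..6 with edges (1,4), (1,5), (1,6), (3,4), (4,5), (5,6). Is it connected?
No, it has 2 components: {1, 3, 4, 5, 6}, {2}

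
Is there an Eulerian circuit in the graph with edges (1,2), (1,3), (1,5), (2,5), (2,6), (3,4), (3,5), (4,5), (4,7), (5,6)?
No (6 vertices have odd degree: {1, 2, 3, 4, 5, 7}; Eulerian circuit requires 0)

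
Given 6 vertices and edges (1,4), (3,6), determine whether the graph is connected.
No, it has 4 components: {1, 4}, {2}, {3, 6}, {5}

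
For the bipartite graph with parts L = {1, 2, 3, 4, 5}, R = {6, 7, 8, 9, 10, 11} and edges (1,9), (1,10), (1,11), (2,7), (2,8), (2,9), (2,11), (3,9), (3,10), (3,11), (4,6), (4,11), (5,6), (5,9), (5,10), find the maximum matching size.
5 (matching: (1,11), (2,8), (3,10), (4,6), (5,9); upper bound min(|L|,|R|) = min(5,6) = 5)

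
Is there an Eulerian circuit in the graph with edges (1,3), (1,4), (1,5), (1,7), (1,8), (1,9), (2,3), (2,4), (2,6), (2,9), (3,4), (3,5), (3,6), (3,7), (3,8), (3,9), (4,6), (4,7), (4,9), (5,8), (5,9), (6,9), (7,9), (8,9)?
Yes (the graph is connected and all 9 vertices have even degree)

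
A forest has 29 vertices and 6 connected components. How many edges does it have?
23 (Each of the 6 component trees on V_i vertices has V_i - 1 edges; summing gives V - C = 29 - 6 = 23)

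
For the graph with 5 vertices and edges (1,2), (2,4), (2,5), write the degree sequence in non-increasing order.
[3, 1, 1, 1, 0] (degrees: deg(1)=1, deg(2)=3, deg(3)=0, deg(4)=1, deg(5)=1)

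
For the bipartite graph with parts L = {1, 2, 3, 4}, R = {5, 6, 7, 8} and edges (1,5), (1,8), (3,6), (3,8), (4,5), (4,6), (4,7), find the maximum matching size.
3 (matching: (1,8), (3,6), (4,7); upper bound min(|L|,|R|) = min(4,4) = 4)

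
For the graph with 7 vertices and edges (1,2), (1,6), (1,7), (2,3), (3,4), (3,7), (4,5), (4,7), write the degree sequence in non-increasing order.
[3, 3, 3, 3, 2, 1, 1] (degrees: deg(1)=3, deg(2)=2, deg(3)=3, deg(4)=3, deg(5)=1, deg(6)=1, deg(7)=3)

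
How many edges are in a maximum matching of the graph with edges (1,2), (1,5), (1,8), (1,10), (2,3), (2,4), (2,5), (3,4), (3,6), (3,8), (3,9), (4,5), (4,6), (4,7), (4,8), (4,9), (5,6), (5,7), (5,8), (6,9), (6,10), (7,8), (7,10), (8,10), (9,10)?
5 (matching: (1,8), (2,3), (4,7), (5,6), (9,10); upper bound floor(n/2) = floor(10/2) = 5)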